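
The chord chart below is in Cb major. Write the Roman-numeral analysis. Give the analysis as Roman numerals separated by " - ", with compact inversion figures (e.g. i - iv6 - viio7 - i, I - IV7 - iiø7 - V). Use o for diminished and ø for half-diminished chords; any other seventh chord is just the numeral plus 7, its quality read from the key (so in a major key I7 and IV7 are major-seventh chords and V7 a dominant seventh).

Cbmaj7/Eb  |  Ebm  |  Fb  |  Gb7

I65 - iii - IV - V7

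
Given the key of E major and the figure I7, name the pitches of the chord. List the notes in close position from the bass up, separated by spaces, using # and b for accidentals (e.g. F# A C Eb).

E G# B D#

In E major, scale degree 1 is E, and the diatonic chord built there is a major seventh chord.
Stacking thirds from E gives E-G#-B-D#.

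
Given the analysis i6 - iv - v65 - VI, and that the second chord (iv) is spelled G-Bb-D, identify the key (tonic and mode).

iv is given as G-Bb-D — a minor triad with root G.
Counting down 3 scale steps from G places the tonic on D; a minor triad on degree 4 is diatonic only in minor.

D minor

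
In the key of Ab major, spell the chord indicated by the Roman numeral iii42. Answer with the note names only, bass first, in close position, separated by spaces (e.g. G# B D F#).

In Ab major, the third degree is C, and the diatonic chord built there is a minor seventh chord.
Stacking thirds from C gives C-Eb-G-Bb.
With the 42 figure the chord is in third inversion; from the bass Bb upward in close position it reads Bb-C-Eb-G.

Bb C Eb G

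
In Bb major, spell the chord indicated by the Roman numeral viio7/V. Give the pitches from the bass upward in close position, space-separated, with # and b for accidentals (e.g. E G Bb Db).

The slash marks an applied leading-tone chord: viio of V. In Bb major, V is F, so the leading tone to it is E, a half step below.
Building a fully diminished seventh chord on E gives E-G-Bb-Db.

E G Bb Db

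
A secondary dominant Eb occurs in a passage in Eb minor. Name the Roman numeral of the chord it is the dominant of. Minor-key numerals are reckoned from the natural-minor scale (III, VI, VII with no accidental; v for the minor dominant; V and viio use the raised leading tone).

The chord is a major triad on Eb.
A dominant resolves down a perfect fifth: Eb → Ab. In Eb minor, Ab is scale degree 4, i.e. iv.

iv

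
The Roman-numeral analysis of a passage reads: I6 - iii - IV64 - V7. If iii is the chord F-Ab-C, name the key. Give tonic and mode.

Db major

iii is given as F-Ab-C — a minor triad with root F.
Counting down 2 scale steps from F places the tonic on Db; a minor triad on degree 3 is diatonic only in major.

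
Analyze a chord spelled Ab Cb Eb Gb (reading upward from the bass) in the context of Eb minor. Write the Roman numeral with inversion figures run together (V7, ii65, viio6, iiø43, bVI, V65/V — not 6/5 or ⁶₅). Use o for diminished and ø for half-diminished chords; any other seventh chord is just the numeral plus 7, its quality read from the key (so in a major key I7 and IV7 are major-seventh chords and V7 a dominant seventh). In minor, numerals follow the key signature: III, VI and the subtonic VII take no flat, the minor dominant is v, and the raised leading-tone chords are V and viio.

The pitches Ab-Cb-Eb-Gb form a minor seventh chord rooted on Ab.
Ab is scale degree 4 in Eb minor, and a minor seventh chord on that degree is written iv7.

iv7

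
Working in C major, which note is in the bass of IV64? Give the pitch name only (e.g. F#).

IV in C major has root F; the chord is F-A-C.
The figure 64 means second inversion — the fifth is in the bass.

C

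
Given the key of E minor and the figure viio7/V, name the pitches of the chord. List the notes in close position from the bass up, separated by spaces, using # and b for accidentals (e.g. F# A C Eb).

A# C# E G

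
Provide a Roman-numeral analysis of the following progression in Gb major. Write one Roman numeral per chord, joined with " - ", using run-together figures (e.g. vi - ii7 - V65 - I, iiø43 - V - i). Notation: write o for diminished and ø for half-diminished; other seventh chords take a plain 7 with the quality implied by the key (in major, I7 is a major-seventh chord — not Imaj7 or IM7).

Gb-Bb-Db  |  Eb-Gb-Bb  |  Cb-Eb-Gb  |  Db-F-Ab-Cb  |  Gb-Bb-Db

I - vi - IV - V7 - I

Gb-Bb-Db: major triad on Gb = scale degree 1 → I.
Eb-Gb-Bb: root Eb is the submediant; minor triad there is vi.
Cb-Eb-Gb: root Cb is the subdominant; major triad there is IV.
Db-F-Ab-Cb: root Db is the dominant; dominant seventh chord there is V7.
Gb-Bb-Db: major triad on Gb = scale degree 1 → I.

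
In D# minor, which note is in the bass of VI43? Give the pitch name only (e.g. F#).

F#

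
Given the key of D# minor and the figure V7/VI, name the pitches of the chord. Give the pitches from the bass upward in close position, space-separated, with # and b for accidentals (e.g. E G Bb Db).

F# A# C# E

V7/VI is a secondary dominant — the dominant seventh of VI. VI in D# minor is B, so the applied chord's root is F#, a perfect fifth above.
Building a dominant seventh chord on F# gives F#-A#-C#-E.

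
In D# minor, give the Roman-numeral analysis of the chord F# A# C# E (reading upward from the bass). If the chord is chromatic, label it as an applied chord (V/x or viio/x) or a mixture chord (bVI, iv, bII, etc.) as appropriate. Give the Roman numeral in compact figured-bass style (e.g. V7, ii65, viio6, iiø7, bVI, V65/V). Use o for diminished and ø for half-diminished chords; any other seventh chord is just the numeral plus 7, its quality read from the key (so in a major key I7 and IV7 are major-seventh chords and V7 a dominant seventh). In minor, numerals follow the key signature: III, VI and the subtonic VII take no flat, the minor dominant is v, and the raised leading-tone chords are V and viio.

V7/VI

Stacked in thirds the chord is F#-A#-C#-E: a dominant seventh chord on F#.
F# is not a diatonic chord root with this quality in D# minor, but it lies a perfect fifth above B (VI), so the chord functions as an applied dominant of VI.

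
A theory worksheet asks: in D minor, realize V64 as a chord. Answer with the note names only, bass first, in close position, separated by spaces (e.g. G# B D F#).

E A C#

In D minor, scale degree 5 is A. The dominant is major (leading tone raised), so V is a major triad.
That chord is spelled A-C#-E.
The figured bass 64 indicates second inversion, placing the fifth (E) in the bass: E-A-C#.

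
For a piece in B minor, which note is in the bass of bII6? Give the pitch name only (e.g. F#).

E

bII in B minor has root C; the chord is C-E-G.
The figure 6 means first inversion — the third is in the bass.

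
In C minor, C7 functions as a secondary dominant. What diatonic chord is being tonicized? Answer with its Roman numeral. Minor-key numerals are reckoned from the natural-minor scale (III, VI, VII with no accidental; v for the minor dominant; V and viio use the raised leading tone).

iv

The chord is a dominant seventh chord on C.
A dominant resolves down a perfect fifth: C → F. In C minor, F is scale degree 4, i.e. iv.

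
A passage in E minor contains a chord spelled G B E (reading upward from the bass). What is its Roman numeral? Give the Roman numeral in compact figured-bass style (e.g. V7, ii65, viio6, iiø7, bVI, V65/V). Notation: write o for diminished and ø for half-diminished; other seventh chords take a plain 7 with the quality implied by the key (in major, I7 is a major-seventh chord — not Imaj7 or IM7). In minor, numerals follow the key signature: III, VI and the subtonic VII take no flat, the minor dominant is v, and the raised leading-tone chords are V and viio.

Stacked in thirds the chord is E-G-B: a minor triad on E.
E is scale degree 1 in E minor, and a minor triad on that degree is written i.
With G in the bass the chord is in first inversion, so the figured bass is 6.

i6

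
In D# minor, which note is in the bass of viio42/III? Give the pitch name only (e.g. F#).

D

The applied chord viio42/III is rooted on E#: E#-G#-B-D.
The figure 42 means third inversion — the seventh is in the bass.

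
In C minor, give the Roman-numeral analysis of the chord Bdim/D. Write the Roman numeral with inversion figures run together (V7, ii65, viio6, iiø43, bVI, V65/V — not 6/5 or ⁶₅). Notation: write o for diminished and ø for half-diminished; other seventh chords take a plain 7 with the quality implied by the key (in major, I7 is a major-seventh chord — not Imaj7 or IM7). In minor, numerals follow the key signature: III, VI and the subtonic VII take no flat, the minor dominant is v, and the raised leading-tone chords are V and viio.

Stacked in thirds the chord is B-D-F: a diminished triad on B.
In C minor, B is the leading tone; the diatonic diminished triad there is viio.
With D in the bass the chord is in first inversion, so the figured bass is 6.

viio6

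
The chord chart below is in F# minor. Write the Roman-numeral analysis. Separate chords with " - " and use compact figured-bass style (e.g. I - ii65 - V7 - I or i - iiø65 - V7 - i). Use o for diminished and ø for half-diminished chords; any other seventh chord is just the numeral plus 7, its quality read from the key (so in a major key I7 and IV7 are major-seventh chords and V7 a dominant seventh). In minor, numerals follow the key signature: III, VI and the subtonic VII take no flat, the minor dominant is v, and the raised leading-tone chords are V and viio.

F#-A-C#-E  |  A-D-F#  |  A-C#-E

i7 - VI64 - III

F#-A-C#-E: minor seventh chord on F# = scale degree 1 → i7.
A-D-F#: major triad on D = scale degree 6 → VI64.
A-C#-E: root A is the mediant; major triad there is III.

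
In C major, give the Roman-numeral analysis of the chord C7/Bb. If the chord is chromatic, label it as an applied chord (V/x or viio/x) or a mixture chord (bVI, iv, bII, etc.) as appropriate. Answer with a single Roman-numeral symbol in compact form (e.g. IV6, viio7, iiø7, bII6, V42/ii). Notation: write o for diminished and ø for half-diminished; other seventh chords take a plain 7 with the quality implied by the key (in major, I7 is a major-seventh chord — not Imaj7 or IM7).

V42/IV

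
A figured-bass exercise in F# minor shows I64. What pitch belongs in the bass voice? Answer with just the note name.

C#

I in F# minor has root F#; the chord is F#-A#-C#.
The figure 64 means second inversion — the fifth is in the bass.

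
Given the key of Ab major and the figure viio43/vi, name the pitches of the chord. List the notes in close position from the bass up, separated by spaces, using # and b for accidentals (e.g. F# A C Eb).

Bb Db E G

viio43/vi is a secondary leading-tone chord. The target vi is F in Ab major; the applied chord is rooted a semitone below, on E.
Building a fully diminished seventh chord on E gives E-G-Bb-Db.
With the 43 figure the chord is in second inversion; from the bass Bb upward in close position it reads Bb-Db-E-G.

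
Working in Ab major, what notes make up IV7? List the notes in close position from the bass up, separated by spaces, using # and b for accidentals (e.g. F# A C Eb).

In Ab major, scale degree 4 is Db, and the diatonic chord built there is a major seventh chord.
That chord is spelled Db-F-Ab-C.

Db F Ab C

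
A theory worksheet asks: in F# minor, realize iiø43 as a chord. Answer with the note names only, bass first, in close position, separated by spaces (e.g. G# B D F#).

D F# G# B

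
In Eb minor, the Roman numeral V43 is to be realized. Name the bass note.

F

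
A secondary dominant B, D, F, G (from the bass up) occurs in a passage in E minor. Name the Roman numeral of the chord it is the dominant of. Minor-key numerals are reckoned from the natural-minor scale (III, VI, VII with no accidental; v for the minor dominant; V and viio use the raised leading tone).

The chord is a dominant seventh chord on G.
A dominant resolves down a perfect fifth: G → C. In E minor, C is scale degree 6, i.e. VI.

VI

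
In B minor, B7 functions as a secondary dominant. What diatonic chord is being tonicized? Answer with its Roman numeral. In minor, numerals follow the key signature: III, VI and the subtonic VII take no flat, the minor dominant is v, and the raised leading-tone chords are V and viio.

The chord is a dominant seventh chord on B.
A dominant resolves down a perfect fifth: B → E. In B minor, E is scale degree 4, i.e. iv.

iv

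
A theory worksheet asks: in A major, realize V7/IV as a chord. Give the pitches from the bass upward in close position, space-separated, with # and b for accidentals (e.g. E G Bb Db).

A C# E G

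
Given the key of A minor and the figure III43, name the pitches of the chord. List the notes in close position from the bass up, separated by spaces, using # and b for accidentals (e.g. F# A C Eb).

In A minor, the mediant is C, and the diatonic chord built there is a major seventh chord.
That chord is spelled C-E-G-B.
The figured bass 43 indicates second inversion, placing the fifth (G) in the bass: G-B-C-E.

G B C E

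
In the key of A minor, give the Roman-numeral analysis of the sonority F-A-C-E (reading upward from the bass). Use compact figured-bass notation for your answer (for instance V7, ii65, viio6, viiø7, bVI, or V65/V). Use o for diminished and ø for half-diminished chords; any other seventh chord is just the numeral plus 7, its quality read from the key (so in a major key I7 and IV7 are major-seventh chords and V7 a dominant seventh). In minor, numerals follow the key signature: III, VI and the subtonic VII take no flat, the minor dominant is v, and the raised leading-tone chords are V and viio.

The pitches F-A-C-E form a major seventh chord rooted on F.
In A minor, F is the submediant; the diatonic major seventh chord there is VI7.

VI7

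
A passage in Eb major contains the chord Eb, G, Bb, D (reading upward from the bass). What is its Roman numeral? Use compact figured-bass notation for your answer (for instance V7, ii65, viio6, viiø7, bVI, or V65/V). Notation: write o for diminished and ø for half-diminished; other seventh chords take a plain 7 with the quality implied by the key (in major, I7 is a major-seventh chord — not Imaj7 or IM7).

I7

Stacked in thirds the chord is Eb-G-Bb-D: a major seventh chord on Eb.
In Eb major, Eb is the tonic; the diatonic major seventh chord there is I7.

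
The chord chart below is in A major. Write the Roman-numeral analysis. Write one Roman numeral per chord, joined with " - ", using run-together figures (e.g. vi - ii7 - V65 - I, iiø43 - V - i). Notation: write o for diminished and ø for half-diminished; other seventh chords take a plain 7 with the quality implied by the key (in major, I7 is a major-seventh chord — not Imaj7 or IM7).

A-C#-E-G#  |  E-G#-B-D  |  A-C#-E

I7 - V7 - I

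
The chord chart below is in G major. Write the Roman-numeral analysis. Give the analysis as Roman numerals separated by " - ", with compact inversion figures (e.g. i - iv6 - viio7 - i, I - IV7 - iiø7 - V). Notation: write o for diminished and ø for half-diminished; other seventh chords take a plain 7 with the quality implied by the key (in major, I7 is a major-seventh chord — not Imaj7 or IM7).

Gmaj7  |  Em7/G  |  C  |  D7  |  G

Gmaj7: major seventh chord on G = scale degree 1 → I7.
Em7/G: minor seventh chord on E = scale degree 6 → vi65.
C: major triad on C = scale degree 4 → IV.
D7: dominant seventh chord on D = scale degree 5 → V7.
G has root G, degree 1 in G major, so I.

I7 - vi65 - IV - V7 - I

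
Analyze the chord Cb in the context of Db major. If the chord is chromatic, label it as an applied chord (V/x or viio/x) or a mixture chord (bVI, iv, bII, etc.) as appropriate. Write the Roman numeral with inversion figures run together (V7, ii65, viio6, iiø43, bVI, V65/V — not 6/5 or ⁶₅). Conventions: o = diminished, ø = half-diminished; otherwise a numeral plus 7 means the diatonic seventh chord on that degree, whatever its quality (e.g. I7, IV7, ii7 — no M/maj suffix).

bVII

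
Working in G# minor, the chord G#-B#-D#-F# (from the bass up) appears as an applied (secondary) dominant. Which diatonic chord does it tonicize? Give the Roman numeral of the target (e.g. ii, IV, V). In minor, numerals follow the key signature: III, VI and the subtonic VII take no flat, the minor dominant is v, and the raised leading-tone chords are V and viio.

The chord is a dominant seventh chord on G#.
A dominant resolves down a perfect fifth: G# → C#. In G# minor, C# is scale degree 4, i.e. iv.

iv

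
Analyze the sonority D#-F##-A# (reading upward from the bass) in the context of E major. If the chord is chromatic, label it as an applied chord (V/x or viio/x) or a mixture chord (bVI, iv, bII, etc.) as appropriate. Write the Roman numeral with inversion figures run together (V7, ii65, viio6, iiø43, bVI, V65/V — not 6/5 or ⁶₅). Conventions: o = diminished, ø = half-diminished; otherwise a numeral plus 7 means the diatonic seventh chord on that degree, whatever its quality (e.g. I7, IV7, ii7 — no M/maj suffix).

V/iii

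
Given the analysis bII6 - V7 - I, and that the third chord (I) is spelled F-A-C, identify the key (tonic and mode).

F major

The anchor chord is a major triad on F, labeled I.
If F is scale degree 1 and the mode makes that degree carry a major triad, the tonic is F and the mode is major.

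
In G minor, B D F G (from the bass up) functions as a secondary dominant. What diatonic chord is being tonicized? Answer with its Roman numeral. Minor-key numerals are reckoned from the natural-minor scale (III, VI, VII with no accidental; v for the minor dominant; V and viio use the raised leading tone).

iv

The chord is a dominant seventh chord on G.
A dominant resolves down a perfect fifth: G → C. In G minor, C is scale degree 4, i.e. iv.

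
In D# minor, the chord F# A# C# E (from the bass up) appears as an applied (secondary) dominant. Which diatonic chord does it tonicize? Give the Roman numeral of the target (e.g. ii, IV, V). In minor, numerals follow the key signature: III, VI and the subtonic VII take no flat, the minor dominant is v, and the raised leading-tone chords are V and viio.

VI

The chord is a dominant seventh chord on F#.
A dominant resolves down a perfect fifth: F# → B. In D# minor, B is scale degree 6, i.e. VI.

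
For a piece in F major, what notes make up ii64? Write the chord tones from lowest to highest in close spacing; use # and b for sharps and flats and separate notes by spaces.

In F major, scale degree 2 is G, and the diatonic chord built there is a minor triad.
Stacking thirds from G gives G-Bb-D.
The figured bass 64 indicates second inversion, placing the fifth (D) in the bass: D-G-Bb.

D G Bb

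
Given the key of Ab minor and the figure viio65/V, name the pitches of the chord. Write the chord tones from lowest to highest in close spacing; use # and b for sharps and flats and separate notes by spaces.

F Ab Cb D

viio65/V is a secondary leading-tone chord. The target V is Eb in Ab minor; the applied chord is rooted a semitone below, on D.
Building a fully diminished seventh chord on D gives D-F-Ab-Cb.
With the 65 figure the chord is in first inversion; from the bass F upward in close position it reads F-Ab-Cb-D.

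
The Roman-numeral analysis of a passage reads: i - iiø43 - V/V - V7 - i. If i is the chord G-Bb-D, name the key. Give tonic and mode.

G minor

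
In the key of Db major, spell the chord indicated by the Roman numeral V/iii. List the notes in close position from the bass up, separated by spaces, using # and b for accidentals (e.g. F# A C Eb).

C E G

V/iii is a secondary dominant — the dominant triad of iii. iii in Db major is F, so the applied chord's root is C, a perfect fifth above.
Building a major triad on C gives C-E-G.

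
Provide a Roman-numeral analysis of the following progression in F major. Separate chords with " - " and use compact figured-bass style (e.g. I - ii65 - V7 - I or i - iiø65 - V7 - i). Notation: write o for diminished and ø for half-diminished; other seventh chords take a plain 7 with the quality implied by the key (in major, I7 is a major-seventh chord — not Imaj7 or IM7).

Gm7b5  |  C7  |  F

iiø7 - V7 - I

Gm7b5 is non-diatonic — iiø7, a mixture chord from F minor.
C7: dominant seventh chord on C = scale degree 5 → V7.
F: major triad on F = scale degree 1 → I.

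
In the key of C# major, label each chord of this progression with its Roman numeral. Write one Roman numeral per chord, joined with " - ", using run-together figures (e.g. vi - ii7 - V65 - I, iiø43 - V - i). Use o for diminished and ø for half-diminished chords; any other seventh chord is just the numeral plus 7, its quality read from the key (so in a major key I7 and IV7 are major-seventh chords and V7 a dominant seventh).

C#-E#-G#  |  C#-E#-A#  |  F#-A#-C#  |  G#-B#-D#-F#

C#-E#-G#: root C# is the tonic; major triad there is I.
C#-E#-A#: minor triad on A# = scale degree 6 → vi6.
F#-A#-C# has root F#, degree 4 in C# major, so IV.
G#-B#-D#-F# has root G#, degree 5 in C# major, so V7.

I - vi6 - IV - V7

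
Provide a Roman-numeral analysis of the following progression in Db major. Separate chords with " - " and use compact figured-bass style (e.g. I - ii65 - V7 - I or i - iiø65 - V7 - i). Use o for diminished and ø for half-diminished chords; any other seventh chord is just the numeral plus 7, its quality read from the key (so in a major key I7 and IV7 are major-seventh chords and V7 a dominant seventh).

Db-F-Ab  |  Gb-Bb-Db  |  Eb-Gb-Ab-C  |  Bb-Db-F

Db-F-Ab: major triad on Db = scale degree 1 → I.
Gb-Bb-Db has root Gb, degree 4 in Db major, so IV.
Eb-Gb-Ab-C: root Ab is the dominant; dominant seventh chord there is V43.
Bb-Db-F: root Bb is the submediant; minor triad there is vi.

I - IV - V43 - vi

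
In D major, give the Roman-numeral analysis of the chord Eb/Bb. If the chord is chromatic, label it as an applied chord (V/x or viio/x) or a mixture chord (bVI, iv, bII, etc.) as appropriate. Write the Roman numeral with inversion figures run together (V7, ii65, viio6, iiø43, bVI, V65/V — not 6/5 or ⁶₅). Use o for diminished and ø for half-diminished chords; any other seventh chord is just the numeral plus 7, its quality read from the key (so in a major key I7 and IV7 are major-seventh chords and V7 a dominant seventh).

The pitches Eb-G-Bb form a major triad rooted on Eb.
Eb is the lowered second degree of D major (diatonic 2 would be E). This is the Neapolitan chord — a major triad on the lowered second degree.
With Bb in the bass the chord is in second inversion, so the figured bass is 64.

bII64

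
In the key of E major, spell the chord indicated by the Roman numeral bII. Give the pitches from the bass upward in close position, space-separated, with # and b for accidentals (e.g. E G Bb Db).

bII is the Neapolitan chord — a major triad on the lowered second degree. In E major that root is F.
So the chord is F-A-C.

F A C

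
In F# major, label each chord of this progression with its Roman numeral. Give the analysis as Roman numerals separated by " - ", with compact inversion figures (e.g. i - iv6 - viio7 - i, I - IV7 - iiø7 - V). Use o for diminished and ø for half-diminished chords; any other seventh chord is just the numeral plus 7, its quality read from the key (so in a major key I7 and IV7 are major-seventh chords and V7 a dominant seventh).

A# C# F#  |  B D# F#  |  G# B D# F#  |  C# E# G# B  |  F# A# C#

I6 - IV - ii7 - V7 - I

A#-C#-F# has root F#, degree 1 in F# major, so I6.
B-D#-F#: root B is the subdominant; major triad there is IV.
G#-B-D#-F#: minor seventh chord on G# = scale degree 2 → ii7.
C#-E#-G#-B has root C#, degree 5 in F# major, so V7.
F#-A#-C# has root F#, degree 1 in F# major, so I.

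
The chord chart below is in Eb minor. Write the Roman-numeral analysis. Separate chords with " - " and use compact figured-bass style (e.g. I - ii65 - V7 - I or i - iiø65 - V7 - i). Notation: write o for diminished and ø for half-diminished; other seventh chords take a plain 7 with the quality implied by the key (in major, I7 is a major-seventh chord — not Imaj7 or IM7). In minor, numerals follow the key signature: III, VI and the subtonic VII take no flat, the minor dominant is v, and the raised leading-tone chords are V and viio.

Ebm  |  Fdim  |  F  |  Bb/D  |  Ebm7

i - iio - V/V - V6 - i7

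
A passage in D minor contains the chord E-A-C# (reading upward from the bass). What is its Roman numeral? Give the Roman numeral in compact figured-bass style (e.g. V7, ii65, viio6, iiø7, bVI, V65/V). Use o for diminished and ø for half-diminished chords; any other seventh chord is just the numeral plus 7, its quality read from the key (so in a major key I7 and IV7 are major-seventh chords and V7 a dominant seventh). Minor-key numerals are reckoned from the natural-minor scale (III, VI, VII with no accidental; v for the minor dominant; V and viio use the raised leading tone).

V64

Stacked in thirds the chord is A-C#-E: a major triad on A.
A is scale degree 5 in D minor, and a major triad on that degree is written V.
With E in the bass the chord is in second inversion, so the figured bass is 64.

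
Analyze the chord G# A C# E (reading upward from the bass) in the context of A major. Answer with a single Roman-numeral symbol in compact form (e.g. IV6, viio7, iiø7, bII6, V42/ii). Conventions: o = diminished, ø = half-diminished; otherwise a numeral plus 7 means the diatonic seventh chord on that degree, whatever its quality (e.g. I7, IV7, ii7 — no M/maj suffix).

I42

Stacked in thirds the chord is A-C#-E-G#: a major seventh chord on A.
A is scale degree 1 in A major, and a major seventh chord on that degree is written I7.
With G# in the bass the chord is in third inversion, so the figured bass is 42.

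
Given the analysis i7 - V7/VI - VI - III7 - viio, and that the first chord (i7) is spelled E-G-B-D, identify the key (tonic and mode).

E minor

The anchor chord is a minor seventh chord on E, labeled i7.
If E is scale degree 1 and the mode makes that degree carry a minor seventh chord, the tonic is E and the mode is minor.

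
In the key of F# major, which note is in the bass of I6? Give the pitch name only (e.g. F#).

A#

I in F# major has root F#; the chord is F#-A#-C#.
The figure 6 means first inversion — the third is in the bass.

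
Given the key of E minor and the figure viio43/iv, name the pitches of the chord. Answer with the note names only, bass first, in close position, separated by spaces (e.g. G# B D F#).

viio43/iv is a secondary leading-tone chord. The target iv is A in E minor; the applied chord is rooted a semitone below, on G#.
Building a fully diminished seventh chord on G# gives G#-B-D-F.
The figured bass 43 indicates second inversion, placing the fifth (D) in the bass: D-F-G#-B.

D F G# B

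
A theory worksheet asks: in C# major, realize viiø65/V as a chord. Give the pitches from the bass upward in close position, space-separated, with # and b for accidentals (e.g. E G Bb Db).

The slash marks an applied leading-tone chord: viio of V. In C# major, V is G#, so the leading tone to it is F##, a half step below.
Building a half-diminished seventh chord on F## gives F##-A#-C#-E#.
With the 65 figure the chord is in first inversion; from the bass A# upward in close position it reads A#-C#-E#-F##.

A# C# E# F##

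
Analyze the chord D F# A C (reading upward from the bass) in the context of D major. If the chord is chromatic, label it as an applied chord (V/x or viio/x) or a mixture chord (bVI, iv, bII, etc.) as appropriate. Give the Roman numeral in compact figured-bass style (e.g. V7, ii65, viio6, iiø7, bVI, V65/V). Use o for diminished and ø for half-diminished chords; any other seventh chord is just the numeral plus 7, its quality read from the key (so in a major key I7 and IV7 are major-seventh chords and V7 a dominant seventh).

V7/IV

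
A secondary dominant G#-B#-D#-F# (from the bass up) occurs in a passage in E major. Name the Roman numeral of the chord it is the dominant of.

vi

The chord is a dominant seventh chord on G#.
A dominant resolves down a perfect fifth: G# → C#. In E major, C# is scale degree 6, i.e. vi.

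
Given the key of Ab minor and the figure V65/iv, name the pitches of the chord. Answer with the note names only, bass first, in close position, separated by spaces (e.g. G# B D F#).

C Eb Gb Ab

The slash means an applied dominant: we want the dominant of iv. In Ab minor, iv is Db minor, and its dominant is built on Ab.
Building a dominant seventh chord on Ab gives Ab-C-Eb-Gb.
The figured bass 65 indicates first inversion, placing the third (C) in the bass: C-Eb-Gb-Ab.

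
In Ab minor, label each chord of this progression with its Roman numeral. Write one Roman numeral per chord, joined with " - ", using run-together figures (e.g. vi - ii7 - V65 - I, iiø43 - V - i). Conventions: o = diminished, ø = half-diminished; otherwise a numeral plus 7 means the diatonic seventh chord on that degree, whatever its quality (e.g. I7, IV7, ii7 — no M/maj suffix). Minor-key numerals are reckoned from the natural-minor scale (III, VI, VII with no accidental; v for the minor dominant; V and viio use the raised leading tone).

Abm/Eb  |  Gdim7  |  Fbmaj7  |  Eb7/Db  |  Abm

i64 - viio7 - VI7 - V42 - i

Abm/Eb has root Ab, degree 1 in Ab minor, so i64.
Gdim7 has root G, degree 7 in Ab minor, so viio7.
Fbmaj7: root Fb is the submediant; major seventh chord there is VI7.
Eb7/Db: dominant seventh chord on Eb = scale degree 5 → V42.
Abm: minor triad on Ab = scale degree 1 → i.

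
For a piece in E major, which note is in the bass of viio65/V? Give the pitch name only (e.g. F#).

The applied chord viio65/V is rooted on A#: A#-C#-E-G.
The figure 65 means first inversion — the third is in the bass.

C#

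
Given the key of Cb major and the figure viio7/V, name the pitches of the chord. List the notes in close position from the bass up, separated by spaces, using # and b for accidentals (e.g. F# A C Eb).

F Ab Cb Ebb

The slash marks an applied leading-tone chord: viio of V. In Cb major, V is Gb, so the leading tone to it is F, a half step below.
Building a fully diminished seventh chord on F gives F-Ab-Cb-Ebb.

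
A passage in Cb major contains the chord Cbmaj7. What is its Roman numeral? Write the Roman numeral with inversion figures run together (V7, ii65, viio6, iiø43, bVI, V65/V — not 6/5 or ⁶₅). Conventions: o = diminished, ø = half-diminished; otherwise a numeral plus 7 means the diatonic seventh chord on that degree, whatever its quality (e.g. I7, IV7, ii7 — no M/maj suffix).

I7

The pitches Cb-Eb-Gb-Bb form a major seventh chord rooted on Cb.
In Cb major, Cb is the tonic; the diatonic major seventh chord there is I7.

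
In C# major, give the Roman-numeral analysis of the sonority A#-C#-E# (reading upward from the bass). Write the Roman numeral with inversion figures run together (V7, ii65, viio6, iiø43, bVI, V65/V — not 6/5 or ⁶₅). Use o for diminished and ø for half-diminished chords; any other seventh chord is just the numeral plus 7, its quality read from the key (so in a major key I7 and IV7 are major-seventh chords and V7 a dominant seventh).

vi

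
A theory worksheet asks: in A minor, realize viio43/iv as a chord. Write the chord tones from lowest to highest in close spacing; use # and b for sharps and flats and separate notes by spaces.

G Bb C# E

viio43/iv is a secondary leading-tone chord. The target iv is D in A minor; the applied chord is rooted a semitone below, on C#.
Building a fully diminished seventh chord on C# gives C#-E-G-Bb.
With the 43 figure the chord is in second inversion; from the bass G upward in close position it reads G-Bb-C#-E.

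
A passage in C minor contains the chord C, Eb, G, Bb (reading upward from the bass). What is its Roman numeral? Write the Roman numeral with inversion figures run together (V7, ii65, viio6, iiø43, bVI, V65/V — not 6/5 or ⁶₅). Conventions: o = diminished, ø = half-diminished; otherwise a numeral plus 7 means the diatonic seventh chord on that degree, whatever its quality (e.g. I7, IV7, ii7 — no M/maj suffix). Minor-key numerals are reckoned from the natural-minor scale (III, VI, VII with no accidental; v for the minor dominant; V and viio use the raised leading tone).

i7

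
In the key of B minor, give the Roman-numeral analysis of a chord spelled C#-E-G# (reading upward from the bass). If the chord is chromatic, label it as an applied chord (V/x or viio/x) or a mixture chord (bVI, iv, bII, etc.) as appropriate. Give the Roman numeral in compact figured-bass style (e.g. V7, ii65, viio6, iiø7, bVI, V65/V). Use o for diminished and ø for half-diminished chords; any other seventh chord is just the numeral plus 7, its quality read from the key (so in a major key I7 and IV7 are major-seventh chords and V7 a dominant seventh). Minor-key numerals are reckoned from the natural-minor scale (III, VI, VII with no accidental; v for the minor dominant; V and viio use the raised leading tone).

ii

The pitches C#-E-G# form a minor triad rooted on C#.
C# is the second degree of B minor. This is the minor supertonic, borrowed from the parallel major (the Dorian ii).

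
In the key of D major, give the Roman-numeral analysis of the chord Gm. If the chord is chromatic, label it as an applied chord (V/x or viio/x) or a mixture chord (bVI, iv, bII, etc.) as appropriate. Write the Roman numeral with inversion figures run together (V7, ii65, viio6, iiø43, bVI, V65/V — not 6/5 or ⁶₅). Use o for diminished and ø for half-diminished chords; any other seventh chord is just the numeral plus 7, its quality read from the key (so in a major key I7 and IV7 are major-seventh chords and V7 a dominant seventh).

iv

Stacked in thirds the chord is G-Bb-D: a minor triad on G.
G is the fourth degree of D major. This is the minor subdominant, borrowed from the parallel minor.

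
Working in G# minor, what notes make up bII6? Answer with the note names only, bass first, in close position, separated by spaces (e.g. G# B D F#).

C# E A

Scale degree 2 in G# minor is A#; lowering it a half step gives A. bII6 is the Neapolitan sixth — a major triad on the lowered second degree, here in its customary first inversion.
So the chord is A-C#-E, a major triad.
With the 6 figure the chord is in first inversion; from the bass C# upward in close position it reads C#-E-A.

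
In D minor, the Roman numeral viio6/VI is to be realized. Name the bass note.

The applied chord viio6/VI is rooted on A: A-C-Eb.
The figure 6 means first inversion — the third is in the bass.

C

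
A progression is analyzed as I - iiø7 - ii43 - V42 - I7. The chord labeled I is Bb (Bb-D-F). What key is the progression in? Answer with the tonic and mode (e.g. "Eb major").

Bb major

I is given as Bb-D-F — a major triad with root Bb.
If Bb is scale degree 1 and the mode makes that degree carry a major triad, the tonic is Bb and the mode is major.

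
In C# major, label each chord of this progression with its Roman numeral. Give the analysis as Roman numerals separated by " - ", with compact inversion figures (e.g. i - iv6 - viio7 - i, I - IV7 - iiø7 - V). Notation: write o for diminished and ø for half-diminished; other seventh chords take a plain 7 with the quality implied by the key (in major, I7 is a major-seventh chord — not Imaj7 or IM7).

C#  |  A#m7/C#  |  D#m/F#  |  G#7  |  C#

C#: major triad on C# = scale degree 1 → I.
A#m7/C#: root A# is the submediant; minor seventh chord there is vi65.
D#m/F#: root D# is the supertonic; minor triad there is ii6.
G#7: root G# is the dominant; dominant seventh chord there is V7.
C#: root C# is the tonic; major triad there is I.

I - vi65 - ii6 - V7 - I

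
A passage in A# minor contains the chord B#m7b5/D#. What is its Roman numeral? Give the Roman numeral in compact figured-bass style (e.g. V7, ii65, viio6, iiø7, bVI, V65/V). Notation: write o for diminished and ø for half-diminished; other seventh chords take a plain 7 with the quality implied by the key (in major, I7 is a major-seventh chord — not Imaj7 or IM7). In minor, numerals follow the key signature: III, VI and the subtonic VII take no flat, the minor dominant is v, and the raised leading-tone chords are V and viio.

iiø65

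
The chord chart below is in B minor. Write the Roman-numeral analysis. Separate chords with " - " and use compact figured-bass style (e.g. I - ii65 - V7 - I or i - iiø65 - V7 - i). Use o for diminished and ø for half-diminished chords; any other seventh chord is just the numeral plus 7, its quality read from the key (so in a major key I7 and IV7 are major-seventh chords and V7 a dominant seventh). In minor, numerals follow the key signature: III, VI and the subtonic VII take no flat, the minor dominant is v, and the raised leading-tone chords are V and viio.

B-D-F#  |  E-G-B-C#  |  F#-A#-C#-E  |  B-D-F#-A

B-D-F#: root B is the tonic; minor triad there is i.
E-G-B-C#: root C# is the supertonic; half-diminished seventh chord there is iiø65.
F#-A#-C#-E has root F#, degree 5 in B minor, so V7.
B-D-F#-A: minor seventh chord on B = scale degree 1 → i7.

i - iiø65 - V7 - i7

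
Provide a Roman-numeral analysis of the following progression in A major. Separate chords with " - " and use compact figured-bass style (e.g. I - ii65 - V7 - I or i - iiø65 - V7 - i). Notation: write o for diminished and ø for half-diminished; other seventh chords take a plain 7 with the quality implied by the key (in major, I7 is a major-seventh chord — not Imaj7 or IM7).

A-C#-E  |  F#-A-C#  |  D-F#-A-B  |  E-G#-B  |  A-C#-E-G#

I - vi - ii65 - V - I7

A-C#-E: root A is the tonic; major triad there is I.
F#-A-C# has root F#, degree 6 in A major, so vi.
D-F#-A-B: minor seventh chord on B = scale degree 2 → ii65.
E-G#-B has root E, degree 5 in A major, so V.
A-C#-E-G#: major seventh chord on A = scale degree 1 → I7.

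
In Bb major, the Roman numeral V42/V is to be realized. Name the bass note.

Bb

The applied chord V42/V is rooted on C: C-E-G-Bb.
The figure 42 means third inversion — the seventh is in the bass.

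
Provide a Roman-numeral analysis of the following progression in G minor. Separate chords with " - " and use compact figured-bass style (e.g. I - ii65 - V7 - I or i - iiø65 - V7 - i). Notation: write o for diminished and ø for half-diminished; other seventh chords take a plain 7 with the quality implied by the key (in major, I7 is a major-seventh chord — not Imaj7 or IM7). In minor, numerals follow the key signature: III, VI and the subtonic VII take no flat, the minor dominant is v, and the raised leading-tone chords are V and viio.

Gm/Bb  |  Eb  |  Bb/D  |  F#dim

Gm/Bb: minor triad on G = scale degree 1 → i6.
Eb: major triad on Eb = scale degree 6 → VI.
Bb/D: major triad on Bb = scale degree 3 → III6.
F#dim: root F# is the leading tone; diminished triad there is viio.

i6 - VI - III6 - viio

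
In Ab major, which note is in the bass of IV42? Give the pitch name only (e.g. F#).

C

IV in Ab major has root Db; the chord is Db-F-Ab-C.
The figure 42 means third inversion — the seventh is in the bass.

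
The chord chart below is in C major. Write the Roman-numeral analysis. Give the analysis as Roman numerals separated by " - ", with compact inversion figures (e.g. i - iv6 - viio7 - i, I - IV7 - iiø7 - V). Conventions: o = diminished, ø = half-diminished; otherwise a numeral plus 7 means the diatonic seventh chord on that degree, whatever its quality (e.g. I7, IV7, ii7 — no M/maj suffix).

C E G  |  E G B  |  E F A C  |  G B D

C-E-G: root C is the tonic; major triad there is I.
E-G-B: minor triad on E = scale degree 3 → iii.
E-F-A-C: root F is the subdominant; major seventh chord there is IV42.
G-B-D has root G, degree 5 in C major, so V.

I - iii - IV42 - V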